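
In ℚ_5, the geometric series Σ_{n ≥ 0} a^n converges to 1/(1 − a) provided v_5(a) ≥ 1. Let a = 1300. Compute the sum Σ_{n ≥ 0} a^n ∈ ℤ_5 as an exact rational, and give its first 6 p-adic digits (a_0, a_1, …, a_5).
Σ a^n = 1/(1 − a) = -1/1299;  first 6 digits = (1, 0, 2, 0, 1, 1)

v_5(a) = 2 ≥ 1, so the series converges in ℤ_5 to 1/(1 − a) = 1/(1 − 1300) = -1/1299. Expand this rational in ℤ_5: compute digits iteratively via d_i = x_i mod 5, x_{i+1} = (x_i − d_i)/5. The first 6 digits are (1, 0, 2, 0, 1, 1).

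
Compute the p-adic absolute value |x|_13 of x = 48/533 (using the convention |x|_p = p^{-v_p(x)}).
|48/533|_13 = 13

Step 1 — compute v_13(x) by factoring powers of 13 out of the numerator and denominator: v_13(48/533) = -1. Step 2 — apply |x|_p = p^{-v_p(x)} = 13^{1} = 13.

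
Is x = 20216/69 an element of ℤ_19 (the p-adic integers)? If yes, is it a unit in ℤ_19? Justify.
x ∈ ℤ_19 but not a unit; v_19(x) = 2 > 0

ℤ_19 = {x ∈ ℚ_19 : v_19(x) ≥ 0} and ℤ_19^× = {x ∈ ℤ_19 : v_19(x) = 0}. Here v_19(20216/69) = v_19(num) − v_19(den) = 2; compare against these criteria.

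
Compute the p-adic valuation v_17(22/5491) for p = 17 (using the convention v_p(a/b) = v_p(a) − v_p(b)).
v_17(22/5491) = -2

Factor powers of 17 from the numerator and denominator of the reduced fraction: 22 = 17^0 · 22 and 5491 = 17^2 · 19. Apply v_p(a/b) = v_p(a) − v_p(b): v_17(22/5491) = 0 − 2 = -2.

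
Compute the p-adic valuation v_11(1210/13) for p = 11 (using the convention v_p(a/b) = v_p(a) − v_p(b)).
v_11(1210/13) = 2

Factor powers of 11 from the numerator and denominator of the reduced fraction: 1210 = 11^2 · 10 and 13 = 11^0 · 13. Apply v_p(a/b) = v_p(a) − v_p(b): v_11(1210/13) = 2 − 0 = 2.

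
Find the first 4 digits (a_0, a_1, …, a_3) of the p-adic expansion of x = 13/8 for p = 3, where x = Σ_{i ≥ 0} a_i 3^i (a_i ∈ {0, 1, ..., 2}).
(a_0, …, a_3) = (2, 1, 0, 1)

v_3(13/8) = 0 (numerator and denominator both coprime to 3), so x ∈ ℤ_3^×. Compute digits iteratively via a_i = x_i mod 3, x_{i+1} = (x_i − a_i)/3, with x_0 = x:
  x_0 = 13/8;  a_0 = 2;  x_1 = (x_0 − 2)/3 = -1/8
  x_1 = -1/8;  a_1 = 1;  x_2 = (x_1 − 1)/3 = -3/8
  x_2 = -3/8;  a_2 = 0;  x_3 = (x_2 − 0)/3 = -1/8
  x_3 = -1/8;  a_3 = 1;  x_4 = (x_3 − 1)/3 = -3/8
Digits: (2, 1, 0, 1).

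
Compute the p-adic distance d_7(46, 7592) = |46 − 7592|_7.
d_7(46, 7592) = 1/343

Step 1 — x − y = 46 − 7592 = -7546. Step 2 — v_7(-7546) = 3 (factor: -7546 = −(7^3 · 22); the sign does not affect v_p). Step 3 — |x − y|_7 = 7^{-3} = 1/343.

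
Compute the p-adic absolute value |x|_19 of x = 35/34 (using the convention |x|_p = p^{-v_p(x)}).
|35/34|_19 = 1

Step 1 — compute v_19(x) by factoring powers of 19 out of the numerator and denominator: v_19(35/34) = 0. Step 2 — apply |x|_p = p^{-v_p(x)} = 19^{0} = 1.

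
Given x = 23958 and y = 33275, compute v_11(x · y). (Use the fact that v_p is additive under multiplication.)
v_11(797202450) = 6

v_p(x) = 3 (factor: 23958 = 11^3 · 18); v_p(y) = 3 (factor: 33275 = 11^3 · 25). Additivity: v_p(xy) = v_p(x) + v_p(y) = 3 + 3 = 6. (Direct check: xy = 797202450 = 11^6 · (450).)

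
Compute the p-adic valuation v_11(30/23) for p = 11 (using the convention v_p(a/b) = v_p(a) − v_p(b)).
v_11(30/23) = 0

Factor powers of 11 from the numerator and denominator of the reduced fraction: 30 = 11^0 · 30 and 23 = 11^0 · 23. Apply v_p(a/b) = v_p(a) − v_p(b): v_11(30/23) = 0 − 0 = 0.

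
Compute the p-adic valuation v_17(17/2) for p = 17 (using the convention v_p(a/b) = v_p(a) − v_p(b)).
v_17(17/2) = 1

Factor powers of 17 from the numerator and denominator of the reduced fraction: 17 = 17^1 · 1 and 2 = 17^0 · 2. Apply v_p(a/b) = v_p(a) − v_p(b): v_17(17/2) = 1 − 0 = 1.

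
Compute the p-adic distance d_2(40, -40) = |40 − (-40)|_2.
d_2(40, -40) = 1/16

Step 1 — x − y = 40 − (-40) = 80. Step 2 — v_2(80) = 4 (factor: 80 = (2^4 · 5); the sign does not affect v_p). Step 3 — |x − y|_2 = 2^{-4} = 1/16.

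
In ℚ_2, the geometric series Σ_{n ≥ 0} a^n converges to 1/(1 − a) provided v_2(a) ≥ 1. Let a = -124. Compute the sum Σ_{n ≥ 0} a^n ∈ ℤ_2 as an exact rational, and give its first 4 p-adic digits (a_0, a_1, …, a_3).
Σ a^n = 1/(1 − a) = 1/125;  first 4 digits = (1, 0, 1, 0)

v_2(a) = 2 ≥ 1, so the series converges in ℤ_2 to 1/(1 − a) = 1/(1 − (-124)) = 1/125. Expand this rational in ℤ_2: compute digits iteratively via d_i = x_i mod 2, x_{i+1} = (x_i − d_i)/2. The first 4 digits are (1, 0, 1, 0).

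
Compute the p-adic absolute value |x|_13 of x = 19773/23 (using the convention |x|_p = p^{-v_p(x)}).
|19773/23|_13 = 1/2197

Step 1 — compute v_13(x) by factoring powers of 13 out of the numerator and denominator: v_13(19773/23) = 3. Step 2 — apply |x|_p = p^{-v_p(x)} = 13^{-3} = 1/2197.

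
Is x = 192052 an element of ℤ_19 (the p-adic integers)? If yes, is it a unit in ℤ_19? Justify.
x ∈ ℤ_19 but not a unit; v_19(x) = 3 > 0

ℤ_19 = {x ∈ ℚ_19 : v_19(x) ≥ 0} and ℤ_19^× = {x ∈ ℤ_19 : v_19(x) = 0}. Here v_19(192052) = v_19(num) − v_19(den) = 3; compare against these criteria.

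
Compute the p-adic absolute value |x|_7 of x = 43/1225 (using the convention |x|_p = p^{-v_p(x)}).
|43/1225|_7 = 49

Step 1 — compute v_7(x) by factoring powers of 7 out of the numerator and denominator: v_7(43/1225) = -2. Step 2 — apply |x|_p = p^{-v_p(x)} = 7^{2} = 49.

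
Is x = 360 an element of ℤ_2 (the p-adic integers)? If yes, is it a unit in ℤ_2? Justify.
x ∈ ℤ_2 but not a unit; v_2(x) = 3 > 0

ℤ_2 = {x ∈ ℚ_2 : v_2(x) ≥ 0} and ℤ_2^× = {x ∈ ℤ_2 : v_2(x) = 0}. Here v_2(360) = v_2(num) − v_2(den) = 3; compare against these criteria.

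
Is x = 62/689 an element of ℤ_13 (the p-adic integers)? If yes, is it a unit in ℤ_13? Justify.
x ∉ ℤ_13 (v_13(x) = -1 < 0)

ℤ_13 = {x ∈ ℚ_13 : v_13(x) ≥ 0} and ℤ_13^× = {x ∈ ℤ_13 : v_13(x) = 0}. Here v_13(62/689) = v_13(num) − v_13(den) = -1; compare against these criteria.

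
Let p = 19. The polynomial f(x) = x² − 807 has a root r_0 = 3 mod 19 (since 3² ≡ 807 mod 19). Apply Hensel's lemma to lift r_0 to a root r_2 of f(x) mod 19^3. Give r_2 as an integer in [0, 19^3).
r_2 = 5190 (mod 6859)

Hensel's recurrence: r_{i+1} = r_i − f(r_i)·(f′(r_i))^{-1} mod 19^{i+2}, with f′(x) = 2x. Iterate:
  r_0 = 3 (mod 19)
  r_1 = 136 (mod 361)
  r_2 = 5190 (mod 6859)
Final: r_2 = 5190, and one checks f(r_2) ≡ 0 mod 19^3.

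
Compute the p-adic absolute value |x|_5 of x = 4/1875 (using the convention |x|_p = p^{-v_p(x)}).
|4/1875|_5 = 625

Step 1 — compute v_5(x) by factoring powers of 5 out of the numerator and denominator: v_5(4/1875) = -4. Step 2 — apply |x|_p = p^{-v_p(x)} = 5^{4} = 625.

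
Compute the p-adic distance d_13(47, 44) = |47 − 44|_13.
d_13(47, 44) = 1

Step 1 — x − y = 47 − 44 = 3. Step 2 — v_13(3) = 0 (factor: 3 = (13^0 · 3); the sign does not affect v_p). Step 3 — |x − y|_13 = 13^{0} = 1.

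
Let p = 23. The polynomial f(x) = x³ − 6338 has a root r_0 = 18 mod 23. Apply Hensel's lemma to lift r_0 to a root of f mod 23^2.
r_1 = 455 (mod 529)

Hensel: r_{i+1} = r_i − f(r_i)/f′(r_i) mod 23^{i+2}, where f′(x) = 3x². Iterate:
  r_0 = 18 (mod 23)
  r_1 = 455 (mod 529)
Final: r = 455 with f(r) ≡ 0 mod 23^2.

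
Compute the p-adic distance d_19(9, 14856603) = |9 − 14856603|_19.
d_19(9, 14856603) = 1/2476099

Step 1 — x − y = 9 − 14856603 = -14856594. Step 2 — v_19(-14856594) = 5 (factor: -14856594 = −(19^5 · 6); the sign does not affect v_p). Step 3 — |x − y|_19 = 19^{-5} = 1/2476099.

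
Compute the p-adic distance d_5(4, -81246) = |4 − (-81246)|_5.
d_5(4, -81246) = 1/3125

Step 1 — x − y = 4 − (-81246) = 81250. Step 2 — v_5(81250) = 5 (factor: 81250 = (5^5 · 26); the sign does not affect v_p). Step 3 — |x − y|_5 = 5^{-5} = 1/3125.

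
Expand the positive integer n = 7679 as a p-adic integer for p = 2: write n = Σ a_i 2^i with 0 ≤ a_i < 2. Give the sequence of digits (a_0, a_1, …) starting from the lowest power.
(a_0, a_1, …) = (1, 1, 1, 1, 1, 1, 1, 1, 1, 0, 1, 1, 1)

Repeated division by 2 gives the digits low-to-high: 7679 = 1 + 1·2^1 + 1·2^2 + 1·2^3 + 1·2^4 + 1·2^5 + 1·2^6 + 1·2^7 + 1·2^8 + 1·2^10 + 1·2^11 + 1·2^12. Digit sequence: (1, 1, 1, 1, 1, 1, 1, 1, 1, 0, 1, 1, 1).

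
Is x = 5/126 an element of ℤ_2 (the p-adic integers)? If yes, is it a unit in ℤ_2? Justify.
x ∉ ℤ_2 (v_2(x) = -1 < 0)

ℤ_2 = {x ∈ ℚ_2 : v_2(x) ≥ 0} and ℤ_2^× = {x ∈ ℤ_2 : v_2(x) = 0}. Here v_2(5/126) = v_2(num) − v_2(den) = -1; compare against these criteria.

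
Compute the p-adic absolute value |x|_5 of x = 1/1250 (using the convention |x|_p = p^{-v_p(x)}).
|1/1250|_5 = 625

Step 1 — compute v_5(x) by factoring powers of 5 out of the numerator and denominator: v_5(1/1250) = -4. Step 2 — apply |x|_p = p^{-v_p(x)} = 5^{4} = 625.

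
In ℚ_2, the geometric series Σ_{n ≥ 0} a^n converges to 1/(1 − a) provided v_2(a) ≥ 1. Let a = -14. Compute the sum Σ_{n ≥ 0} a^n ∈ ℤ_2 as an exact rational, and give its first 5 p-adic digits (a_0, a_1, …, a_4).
Σ a^n = 1/(1 − a) = 1/15;  first 5 digits = (1, 1, 1, 1, 0)

v_2(a) = 1 ≥ 1, so the series converges in ℤ_2 to 1/(1 − a) = 1/(1 − (-14)) = 1/15. Expand this rational in ℤ_2: compute digits iteratively via d_i = x_i mod 2, x_{i+1} = (x_i − d_i)/2. The first 5 digits are (1, 1, 1, 1, 0).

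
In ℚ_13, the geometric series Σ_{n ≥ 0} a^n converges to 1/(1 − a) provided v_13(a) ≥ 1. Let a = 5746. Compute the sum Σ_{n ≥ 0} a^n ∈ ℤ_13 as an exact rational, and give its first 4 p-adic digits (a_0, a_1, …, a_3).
Σ a^n = 1/(1 − a) = -1/5745;  first 4 digits = (1, 0, 8, 2)

v_13(a) = 2 ≥ 1, so the series converges in ℤ_13 to 1/(1 − a) = 1/(1 − 5746) = -1/5745. Expand this rational in ℤ_13: compute digits iteratively via d_i = x_i mod 13, x_{i+1} = (x_i − d_i)/13. The first 4 digits are (1, 0, 8, 2).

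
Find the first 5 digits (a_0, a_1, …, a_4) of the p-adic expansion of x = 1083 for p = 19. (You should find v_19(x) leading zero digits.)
(a_0, …, a_4) = (0, 0, 3, 0, 0)

v_19(1083) = 2, so a_0 = ... = a_1 = 0. Factor out: x = 19^2 · u with u = 3 a unit in ℤ_19. Expand u iteratively via a_{v+i} = u_i mod 19, u_{i+1} = (u_i − a_{v+i})/19:
  u_0 = 3;  a_2 = 3;  u_1 = (u_0 − 3)/19 = 0
  u_1 = 0;  a_3 = 0;  u_2 = (u_1 − 0)/19 = 0
  u_2 = 0;  a_4 = 0;  u_3 = (u_2 − 0)/19 = 0
Digits: (0, 0, 3, 0, 0).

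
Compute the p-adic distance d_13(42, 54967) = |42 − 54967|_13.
d_13(42, 54967) = 1/2197

Step 1 — x − y = 42 − 54967 = -54925. Step 2 — v_13(-54925) = 3 (factor: -54925 = −(13^3 · 25); the sign does not affect v_p). Step 3 — |x − y|_13 = 13^{-3} = 1/2197.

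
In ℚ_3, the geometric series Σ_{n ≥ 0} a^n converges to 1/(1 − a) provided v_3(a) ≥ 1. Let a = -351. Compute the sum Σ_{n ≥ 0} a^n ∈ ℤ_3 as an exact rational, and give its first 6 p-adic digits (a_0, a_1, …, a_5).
Σ a^n = 1/(1 − a) = 1/352;  first 6 digits = (1, 0, 0, 2, 1, 1)

v_3(a) = 3 ≥ 1, so the series converges in ℤ_3 to 1/(1 − a) = 1/(1 − (-351)) = 1/352. Expand this rational in ℤ_3: compute digits iteratively via d_i = x_i mod 3, x_{i+1} = (x_i − d_i)/3. The first 6 digits are (1, 0, 0, 2, 1, 1).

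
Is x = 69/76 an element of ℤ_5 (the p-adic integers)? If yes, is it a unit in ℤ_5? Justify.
x ∈ ℤ_5^× (unit); v_5(x) = 0

ℤ_5 = {x ∈ ℚ_5 : v_5(x) ≥ 0} and ℤ_5^× = {x ∈ ℤ_5 : v_5(x) = 0}. Here v_5(69/76) = v_5(num) − v_5(den) = 0; compare against these criteria.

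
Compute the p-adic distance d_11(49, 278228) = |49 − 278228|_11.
d_11(49, 278228) = 1/14641

Step 1 — x − y = 49 − 278228 = -278179. Step 2 — v_11(-278179) = 4 (factor: -278179 = −(11^4 · 19); the sign does not affect v_p). Step 3 — |x − y|_11 = 11^{-4} = 1/14641.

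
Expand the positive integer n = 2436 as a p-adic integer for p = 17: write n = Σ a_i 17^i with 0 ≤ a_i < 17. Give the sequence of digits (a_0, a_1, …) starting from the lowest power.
(a_0, a_1, …) = (5, 7, 8)

Repeated division by 17 gives the digits low-to-high: 2436 = 5 + 7·17^1 + 8·17^2. Digit sequence: (5, 7, 8).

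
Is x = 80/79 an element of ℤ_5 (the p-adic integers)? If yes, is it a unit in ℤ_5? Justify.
x ∈ ℤ_5 but not a unit; v_5(x) = 1 > 0

ℤ_5 = {x ∈ ℚ_5 : v_5(x) ≥ 0} and ℤ_5^× = {x ∈ ℤ_5 : v_5(x) = 0}. Here v_5(80/79) = v_5(num) − v_5(den) = 1; compare against these criteria.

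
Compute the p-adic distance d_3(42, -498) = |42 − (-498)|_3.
d_3(42, -498) = 1/27

Step 1 — x − y = 42 − (-498) = 540. Step 2 — v_3(540) = 3 (factor: 540 = (3^3 · 20); the sign does not affect v_p). Step 3 — |x − y|_3 = 3^{-3} = 1/27.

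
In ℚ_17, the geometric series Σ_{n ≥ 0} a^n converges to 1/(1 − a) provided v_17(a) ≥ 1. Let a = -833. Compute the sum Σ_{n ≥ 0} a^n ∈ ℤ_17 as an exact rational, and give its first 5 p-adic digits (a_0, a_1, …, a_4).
Σ a^n = 1/(1 − a) = 1/834;  first 5 digits = (1, 2, 1, 13, 5)

v_17(a) = 1 ≥ 1, so the series converges in ℤ_17 to 1/(1 − a) = 1/(1 − (-833)) = 1/834. Expand this rational in ℤ_17: compute digits iteratively via d_i = x_i mod 17, x_{i+1} = (x_i − d_i)/17. The first 5 digits are (1, 2, 1, 13, 5).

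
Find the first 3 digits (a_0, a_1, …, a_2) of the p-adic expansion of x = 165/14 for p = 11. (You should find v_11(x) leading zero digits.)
(a_0, …, a_2) = (0, 5, 2)

v_11(165/14) = 1, so a_0 = ... = a_0 = 0. Factor out: x = 11^1 · u with u = 15/14 a unit in ℤ_11. Expand u iteratively via a_{v+i} = u_i mod 11, u_{i+1} = (u_i − a_{v+i})/11:
  u_0 = 15/14;  a_1 = 5;  u_1 = (u_0 − 5)/11 = -5/14
  u_1 = -5/14;  a_2 = 2;  u_2 = (u_1 − 2)/11 = -3/14
Digits: (0, 5, 2).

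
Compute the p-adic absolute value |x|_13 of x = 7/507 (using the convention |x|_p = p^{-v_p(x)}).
|7/507|_13 = 169

Step 1 — compute v_13(x) by factoring powers of 13 out of the numerator and denominator: v_13(7/507) = -2. Step 2 — apply |x|_p = p^{-v_p(x)} = 13^{2} = 169.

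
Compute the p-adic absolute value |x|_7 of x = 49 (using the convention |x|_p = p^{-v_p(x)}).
|49|_7 = 1/49

Step 1 — compute v_7(x) by factoring powers of 7 out of the numerator and denominator: v_7(49) = 2. Step 2 — apply |x|_p = p^{-v_p(x)} = 7^{-2} = 1/49.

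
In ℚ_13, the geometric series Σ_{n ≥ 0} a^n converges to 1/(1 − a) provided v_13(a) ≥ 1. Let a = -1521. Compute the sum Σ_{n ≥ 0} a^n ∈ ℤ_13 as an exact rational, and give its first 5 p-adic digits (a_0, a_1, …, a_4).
Σ a^n = 1/(1 − a) = 1/1522;  first 5 digits = (1, 0, 4, 12, 2)

v_13(a) = 2 ≥ 1, so the series converges in ℤ_13 to 1/(1 − a) = 1/(1 − (-1521)) = 1/1522. Expand this rational in ℤ_13: compute digits iteratively via d_i = x_i mod 13, x_{i+1} = (x_i − d_i)/13. The first 5 digits are (1, 0, 4, 12, 2).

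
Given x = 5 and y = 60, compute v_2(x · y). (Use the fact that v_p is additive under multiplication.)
v_2(300) = 2

v_p(x) = 0 (factor: 5 = 2^0 · 5); v_p(y) = 2 (factor: 60 = 2^2 · 15). Additivity: v_p(xy) = v_p(x) + v_p(y) = 0 + 2 = 2. (Direct check: xy = 300 = 2^2 · (75).)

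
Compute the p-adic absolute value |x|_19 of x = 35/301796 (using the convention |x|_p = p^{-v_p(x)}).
|35/301796|_19 = 6859

Step 1 — compute v_19(x) by factoring powers of 19 out of the numerator and denominator: v_19(35/301796) = -3. Step 2 — apply |x|_p = p^{-v_p(x)} = 19^{3} = 6859.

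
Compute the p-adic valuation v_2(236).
v_2(236) = 2

v_2(n) is the largest exponent k such that 2^k divides n. Factor out: 236 = 2^2 · 59. (Sign doesn't affect v_p.) So v_2(236) = 2.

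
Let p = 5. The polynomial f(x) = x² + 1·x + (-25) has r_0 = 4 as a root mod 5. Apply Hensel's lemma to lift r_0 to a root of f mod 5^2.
r_1 = 24 (mod 25)

Hensel: r_{i+1} = r_i − f(r_i)·(f′(r_i))^{-1} mod 5^{i+2}, f′(x) = 2x + 1. Iterate:
  r_0 = 4 (mod 5)
  r_1 = 24 (mod 25)
Final: r = 24 satisfies f(r) ≡ 0 mod 5^2.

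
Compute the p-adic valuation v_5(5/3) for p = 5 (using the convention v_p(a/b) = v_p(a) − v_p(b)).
v_5(5/3) = 1

Factor powers of 5 from the numerator and denominator of the reduced fraction: 5 = 5^1 · 1 and 3 = 5^0 · 3. Apply v_p(a/b) = v_p(a) − v_p(b): v_5(5/3) = 1 − 0 = 1.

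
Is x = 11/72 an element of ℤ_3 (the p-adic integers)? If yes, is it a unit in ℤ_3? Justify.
x ∉ ℤ_3 (v_3(x) = -2 < 0)

ℤ_3 = {x ∈ ℚ_3 : v_3(x) ≥ 0} and ℤ_3^× = {x ∈ ℤ_3 : v_3(x) = 0}. Here v_3(11/72) = v_3(num) − v_3(den) = -2; compare against these criteria.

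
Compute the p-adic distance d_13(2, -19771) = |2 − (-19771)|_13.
d_13(2, -19771) = 1/2197

Step 1 — x − y = 2 − (-19771) = 19773. Step 2 — v_13(19773) = 3 (factor: 19773 = (13^3 · 9); the sign does not affect v_p). Step 3 — |x − y|_13 = 13^{-3} = 1/2197.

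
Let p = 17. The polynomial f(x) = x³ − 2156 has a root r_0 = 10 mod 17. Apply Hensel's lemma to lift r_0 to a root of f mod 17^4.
r_3 = 45672 (mod 83521)

Hensel: r_{i+1} = r_i − f(r_i)/f′(r_i) mod 17^{i+2}, where f′(x) = 3x². Iterate:
  r_0 = 10 (mod 17)
  r_1 = 10 (mod 289)
  r_2 = 1455 (mod 4913)
  r_3 = 45672 (mod 83521)
Final: r = 45672 with f(r) ≡ 0 mod 17^4.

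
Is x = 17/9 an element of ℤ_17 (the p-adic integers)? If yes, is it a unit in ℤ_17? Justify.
x ∈ ℤ_17 but not a unit; v_17(x) = 1 > 0

ℤ_17 = {x ∈ ℚ_17 : v_17(x) ≥ 0} and ℤ_17^× = {x ∈ ℤ_17 : v_17(x) = 0}. Here v_17(17/9) = v_17(num) − v_17(den) = 1; compare against these criteria.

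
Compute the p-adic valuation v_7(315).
v_7(315) = 1

v_7(n) is the largest exponent k such that 7^k divides n. Factor out: 315 = 7^1 · 45. (Sign doesn't affect v_p.) So v_7(315) = 1.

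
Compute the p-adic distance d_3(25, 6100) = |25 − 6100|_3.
d_3(25, 6100) = 1/243

Step 1 — x − y = 25 − 6100 = -6075. Step 2 — v_3(-6075) = 5 (factor: -6075 = −(3^5 · 25); the sign does not affect v_p). Step 3 — |x − y|_3 = 3^{-5} = 1/243.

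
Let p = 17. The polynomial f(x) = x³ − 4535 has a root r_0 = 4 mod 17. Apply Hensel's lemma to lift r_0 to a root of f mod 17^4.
r_3 = 13060 (mod 83521)

Hensel: r_{i+1} = r_i − f(r_i)/f′(r_i) mod 17^{i+2}, where f′(x) = 3x². Iterate:
  r_0 = 4 (mod 17)
  r_1 = 55 (mod 289)
  r_2 = 3234 (mod 4913)
  r_3 = 13060 (mod 83521)
Final: r = 13060 with f(r) ≡ 0 mod 17^4.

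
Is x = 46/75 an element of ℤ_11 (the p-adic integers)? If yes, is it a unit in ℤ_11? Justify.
x ∈ ℤ_11^× (unit); v_11(x) = 0

ℤ_11 = {x ∈ ℚ_11 : v_11(x) ≥ 0} and ℤ_11^× = {x ∈ ℤ_11 : v_11(x) = 0}. Here v_11(46/75) = v_11(num) − v_11(den) = 0; compare against these criteria.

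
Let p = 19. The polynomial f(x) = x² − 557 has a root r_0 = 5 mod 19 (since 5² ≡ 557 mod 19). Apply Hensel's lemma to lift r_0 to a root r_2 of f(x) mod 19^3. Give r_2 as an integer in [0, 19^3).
r_2 = 708 (mod 6859)

Hensel's recurrence: r_{i+1} = r_i − f(r_i)·(f′(r_i))^{-1} mod 19^{i+2}, with f′(x) = 2x. Iterate:
  r_0 = 5 (mod 19)
  r_1 = 347 (mod 361)
  r_2 = 708 (mod 6859)
Final: r_2 = 708, and one checks f(r_2) ≡ 0 mod 19^3.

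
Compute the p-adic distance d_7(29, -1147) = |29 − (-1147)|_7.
d_7(29, -1147) = 1/49

Step 1 — x − y = 29 − (-1147) = 1176. Step 2 — v_7(1176) = 2 (factor: 1176 = (7^2 · 24); the sign does not affect v_p). Step 3 — |x − y|_7 = 7^{-2} = 1/49.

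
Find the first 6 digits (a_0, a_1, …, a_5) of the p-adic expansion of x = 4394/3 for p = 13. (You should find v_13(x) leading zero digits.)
(a_0, …, a_5) = (0, 0, 0, 5, 4, 4)

v_13(4394/3) = 3, so a_0 = ... = a_2 = 0. Factor out: x = 13^3 · u with u = 2/3 a unit in ℤ_13. Expand u iteratively via a_{v+i} = u_i mod 13, u_{i+1} = (u_i − a_{v+i})/13:
  u_0 = 2/3;  a_3 = 5;  u_1 = (u_0 − 5)/13 = -1/3
  u_1 = -1/3;  a_4 = 4;  u_2 = (u_1 − 4)/13 = -1/3
  u_2 = -1/3;  a_5 = 4;  u_3 = (u_2 − 4)/13 = -1/3
Digits: (0, 0, 0, 5, 4, 4).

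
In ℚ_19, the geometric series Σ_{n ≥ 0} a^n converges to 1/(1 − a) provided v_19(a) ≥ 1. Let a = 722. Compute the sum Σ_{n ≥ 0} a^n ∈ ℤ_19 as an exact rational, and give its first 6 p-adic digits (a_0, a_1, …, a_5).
Σ a^n = 1/(1 − a) = -1/721;  first 6 digits = (1, 0, 2, 0, 4, 0)

v_19(a) = 2 ≥ 1, so the series converges in ℤ_19 to 1/(1 − a) = 1/(1 − 722) = -1/721. Expand this rational in ℤ_19: compute digits iteratively via d_i = x_i mod 19, x_{i+1} = (x_i − d_i)/19. The first 6 digits are (1, 0, 2, 0, 4, 0).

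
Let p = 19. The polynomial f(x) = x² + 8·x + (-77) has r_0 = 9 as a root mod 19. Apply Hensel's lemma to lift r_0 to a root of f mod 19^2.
r_1 = 256 (mod 361)

Hensel: r_{i+1} = r_i − f(r_i)·(f′(r_i))^{-1} mod 19^{i+2}, f′(x) = 2x + 8. Iterate:
  r_0 = 9 (mod 19)
  r_1 = 256 (mod 361)
Final: r = 256 satisfies f(r) ≡ 0 mod 19^2.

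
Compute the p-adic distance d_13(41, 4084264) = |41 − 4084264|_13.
d_13(41, 4084264) = 1/371293

Step 1 — x − y = 41 − 4084264 = -4084223. Step 2 — v_13(-4084223) = 5 (factor: -4084223 = −(13^5 · 11); the sign does not affect v_p). Step 3 — |x − y|_13 = 13^{-5} = 1/371293.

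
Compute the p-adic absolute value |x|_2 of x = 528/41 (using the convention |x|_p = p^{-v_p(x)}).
|528/41|_2 = 1/16

Step 1 — compute v_2(x) by factoring powers of 2 out of the numerator and denominator: v_2(528/41) = 4. Step 2 — apply |x|_p = p^{-v_p(x)} = 2^{-4} = 1/16.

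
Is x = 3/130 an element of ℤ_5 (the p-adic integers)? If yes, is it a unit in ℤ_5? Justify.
x ∉ ℤ_5 (v_5(x) = -1 < 0)

ℤ_5 = {x ∈ ℚ_5 : v_5(x) ≥ 0} and ℤ_5^× = {x ∈ ℤ_5 : v_5(x) = 0}. Here v_5(3/130) = v_5(num) − v_5(den) = -1; compare against these criteria.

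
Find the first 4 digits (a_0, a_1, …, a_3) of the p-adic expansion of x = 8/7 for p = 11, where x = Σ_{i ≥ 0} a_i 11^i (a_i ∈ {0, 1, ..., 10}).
(a_0, …, a_3) = (9, 4, 9, 7)

v_11(8/7) = 0 (numerator and denominator both coprime to 11), so x ∈ ℤ_11^×. Compute digits iteratively via a_i = x_i mod 11, x_{i+1} = (x_i − a_i)/11, with x_0 = x:
  x_0 = 8/7;  a_0 = 9;  x_1 = (x_0 − 9)/11 = -5/7
  x_1 = -5/7;  a_1 = 4;  x_2 = (x_1 − 4)/11 = -3/7
  x_2 = -3/7;  a_2 = 9;  x_3 = (x_2 − 9)/11 = -6/7
  x_3 = -6/7;  a_3 = 7;  x_4 = (x_3 − 7)/11 = -5/7
Digits: (9, 4, 9, 7).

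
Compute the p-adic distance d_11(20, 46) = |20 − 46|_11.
d_11(20, 46) = 1

Step 1 — x − y = 20 − 46 = -26. Step 2 — v_11(-26) = 0 (factor: -26 = −(11^0 · 26); the sign does not affect v_p). Step 3 — |x − y|_11 = 11^{0} = 1.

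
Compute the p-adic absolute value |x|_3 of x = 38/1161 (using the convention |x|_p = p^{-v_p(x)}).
|38/1161|_3 = 27

Step 1 — compute v_3(x) by factoring powers of 3 out of the numerator and denominator: v_3(38/1161) = -3. Step 2 — apply |x|_p = p^{-v_p(x)} = 3^{3} = 27.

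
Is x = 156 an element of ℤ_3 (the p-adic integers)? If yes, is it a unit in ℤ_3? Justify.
x ∈ ℤ_3 but not a unit; v_3(x) = 1 > 0

ℤ_3 = {x ∈ ℚ_3 : v_3(x) ≥ 0} and ℤ_3^× = {x ∈ ℤ_3 : v_3(x) = 0}. Here v_3(156) = v_3(num) − v_3(den) = 1; compare against these criteria.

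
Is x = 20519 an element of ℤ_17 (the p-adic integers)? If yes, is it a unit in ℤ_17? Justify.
x ∈ ℤ_17 but not a unit; v_17(x) = 2 > 0

ℤ_17 = {x ∈ ℚ_17 : v_17(x) ≥ 0} and ℤ_17^× = {x ∈ ℤ_17 : v_17(x) = 0}. Here v_17(20519) = v_17(num) − v_17(den) = 2; compare against these criteria.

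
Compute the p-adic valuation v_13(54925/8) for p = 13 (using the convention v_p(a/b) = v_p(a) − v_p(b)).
v_13(54925/8) = 3

Factor powers of 13 from the numerator and denominator of the reduced fraction: 54925 = 13^3 · 25 and 8 = 13^0 · 8. Apply v_p(a/b) = v_p(a) − v_p(b): v_13(54925/8) = 3 − 0 = 3.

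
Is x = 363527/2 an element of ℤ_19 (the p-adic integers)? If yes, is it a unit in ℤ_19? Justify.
x ∈ ℤ_19 but not a unit; v_19(x) = 3 > 0

ℤ_19 = {x ∈ ℚ_19 : v_19(x) ≥ 0} and ℤ_19^× = {x ∈ ℤ_19 : v_19(x) = 0}. Here v_19(363527/2) = v_19(num) − v_19(den) = 3; compare against these criteria.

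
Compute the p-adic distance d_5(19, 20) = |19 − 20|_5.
d_5(19, 20) = 1

Step 1 — x − y = 19 − 20 = -1. Step 2 — v_5(-1) = 0 (factor: -1 = −(5^0 · 1); the sign does not affect v_p). Step 3 — |x − y|_5 = 5^{0} = 1.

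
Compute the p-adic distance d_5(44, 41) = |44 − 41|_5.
d_5(44, 41) = 1

Step 1 — x − y = 44 − 41 = 3. Step 2 — v_5(3) = 0 (factor: 3 = (5^0 · 3); the sign does not affect v_p). Step 3 — |x − y|_5 = 5^{0} = 1.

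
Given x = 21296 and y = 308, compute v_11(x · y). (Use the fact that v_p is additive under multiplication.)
v_11(6559168) = 4

v_p(x) = 3 (factor: 21296 = 11^3 · 16); v_p(y) = 1 (factor: 308 = 11^1 · 28). Additivity: v_p(xy) = v_p(x) + v_p(y) = 3 + 1 = 4. (Direct check: xy = 6559168 = 11^4 · (448).)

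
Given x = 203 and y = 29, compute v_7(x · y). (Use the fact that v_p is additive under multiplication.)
v_7(5887) = 1

v_p(x) = 1 (factor: 203 = 7^1 · 29); v_p(y) = 0 (factor: 29 = 7^0 · 29). Additivity: v_p(xy) = v_p(x) + v_p(y) = 1 + 0 = 1. (Direct check: xy = 5887 = 7^1 · (841).)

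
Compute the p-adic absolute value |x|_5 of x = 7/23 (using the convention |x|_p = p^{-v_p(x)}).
|7/23|_5 = 1

Step 1 — compute v_5(x) by factoring powers of 5 out of the numerator and denominator: v_5(7/23) = 0. Step 2 — apply |x|_p = p^{-v_p(x)} = 5^{0} = 1.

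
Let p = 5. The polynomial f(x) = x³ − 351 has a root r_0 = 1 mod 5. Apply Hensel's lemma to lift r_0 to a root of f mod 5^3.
r_2 = 76 (mod 125)

Hensel: r_{i+1} = r_i − f(r_i)/f′(r_i) mod 5^{i+2}, where f′(x) = 3x². Iterate:
  r_0 = 1 (mod 5)
  r_1 = 1 (mod 25)
  r_2 = 76 (mod 125)
Final: r = 76 with f(r) ≡ 0 mod 5^3.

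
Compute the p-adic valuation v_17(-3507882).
v_17(-3507882) = 4

v_17(n) is the largest exponent k such that 17^k divides n. Factor out: -3507882 = -17^4 · 42. (Sign doesn't affect v_p.) So v_17(-3507882) = 4.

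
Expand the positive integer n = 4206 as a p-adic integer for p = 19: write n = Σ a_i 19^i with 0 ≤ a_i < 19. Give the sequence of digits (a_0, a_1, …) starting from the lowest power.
(a_0, a_1, …) = (7, 12, 11)

Repeated division by 19 gives the digits low-to-high: 4206 = 7 + 12·19^1 + 11·19^2. Digit sequence: (7, 12, 11).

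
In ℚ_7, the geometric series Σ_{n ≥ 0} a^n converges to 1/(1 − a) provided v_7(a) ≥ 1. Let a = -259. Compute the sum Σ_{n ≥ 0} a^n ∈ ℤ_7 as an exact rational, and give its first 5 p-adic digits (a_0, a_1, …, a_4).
Σ a^n = 1/(1 − a) = 1/260;  first 5 digits = (1, 5, 5, 4, 3)

v_7(a) = 1 ≥ 1, so the series converges in ℤ_7 to 1/(1 − a) = 1/(1 − (-259)) = 1/260. Expand this rational in ℤ_7: compute digits iteratively via d_i = x_i mod 7, x_{i+1} = (x_i − d_i)/7. The first 5 digits are (1, 5, 5, 4, 3).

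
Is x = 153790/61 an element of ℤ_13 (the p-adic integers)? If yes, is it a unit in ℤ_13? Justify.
x ∈ ℤ_13 but not a unit; v_13(x) = 3 > 0

ℤ_13 = {x ∈ ℚ_13 : v_13(x) ≥ 0} and ℤ_13^× = {x ∈ ℤ_13 : v_13(x) = 0}. Here v_13(153790/61) = v_13(num) − v_13(den) = 3; compare against these criteria.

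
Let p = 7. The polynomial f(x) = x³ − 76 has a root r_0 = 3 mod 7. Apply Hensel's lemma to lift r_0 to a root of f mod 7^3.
r_2 = 297 (mod 343)

Hensel: r_{i+1} = r_i − f(r_i)/f′(r_i) mod 7^{i+2}, where f′(x) = 3x². Iterate:
  r_0 = 3 (mod 7)
  r_1 = 3 (mod 49)
  r_2 = 297 (mod 343)
Final: r = 297 with f(r) ≡ 0 mod 7^3.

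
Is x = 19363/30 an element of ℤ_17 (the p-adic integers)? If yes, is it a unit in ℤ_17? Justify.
x ∈ ℤ_17 but not a unit; v_17(x) = 2 > 0

ℤ_17 = {x ∈ ℚ_17 : v_17(x) ≥ 0} and ℤ_17^× = {x ∈ ℤ_17 : v_17(x) = 0}. Here v_17(19363/30) = v_17(num) − v_17(den) = 2; compare against these criteria.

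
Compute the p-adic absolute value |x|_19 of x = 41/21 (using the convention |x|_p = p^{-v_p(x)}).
|41/21|_19 = 1

Step 1 — compute v_19(x) by factoring powers of 19 out of the numerator and denominator: v_19(41/21) = 0. Step 2 — apply |x|_p = p^{-v_p(x)} = 19^{0} = 1.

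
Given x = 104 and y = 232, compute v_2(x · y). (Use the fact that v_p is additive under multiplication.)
v_2(24128) = 6

v_p(x) = 3 (factor: 104 = 2^3 · 13); v_p(y) = 3 (factor: 232 = 2^3 · 29). Additivity: v_p(xy) = v_p(x) + v_p(y) = 3 + 3 = 6. (Direct check: xy = 24128 = 2^6 · (377).)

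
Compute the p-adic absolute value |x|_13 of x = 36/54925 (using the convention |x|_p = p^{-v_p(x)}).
|36/54925|_13 = 2197

Step 1 — compute v_13(x) by factoring powers of 13 out of the numerator and denominator: v_13(36/54925) = -3. Step 2 — apply |x|_p = p^{-v_p(x)} = 13^{3} = 2197.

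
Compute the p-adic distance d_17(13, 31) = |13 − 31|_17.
d_17(13, 31) = 1

Step 1 — x − y = 13 − 31 = -18. Step 2 — v_17(-18) = 0 (factor: -18 = −(17^0 · 18); the sign does not affect v_p). Step 3 — |x − y|_17 = 17^{0} = 1.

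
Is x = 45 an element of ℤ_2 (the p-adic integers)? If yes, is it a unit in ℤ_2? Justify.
x ∈ ℤ_2^× (unit); v_2(x) = 0

ℤ_2 = {x ∈ ℚ_2 : v_2(x) ≥ 0} and ℤ_2^× = {x ∈ ℤ_2 : v_2(x) = 0}. Here v_2(45) = v_2(num) − v_2(den) = 0; compare against these criteria.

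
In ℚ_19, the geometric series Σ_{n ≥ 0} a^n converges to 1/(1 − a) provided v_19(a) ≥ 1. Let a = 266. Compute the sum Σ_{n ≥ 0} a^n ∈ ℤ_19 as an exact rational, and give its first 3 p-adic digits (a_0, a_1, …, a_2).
Σ a^n = 1/(1 − a) = -1/265;  first 3 digits = (1, 14, 6)

v_19(a) = 1 ≥ 1, so the series converges in ℤ_19 to 1/(1 − a) = 1/(1 − 266) = -1/265. Expand this rational in ℤ_19: compute digits iteratively via d_i = x_i mod 19, x_{i+1} = (x_i − d_i)/19. The first 3 digits are (1, 14, 6).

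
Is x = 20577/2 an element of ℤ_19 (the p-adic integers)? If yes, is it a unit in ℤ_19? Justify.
x ∈ ℤ_19 but not a unit; v_19(x) = 3 > 0

ℤ_19 = {x ∈ ℚ_19 : v_19(x) ≥ 0} and ℤ_19^× = {x ∈ ℤ_19 : v_19(x) = 0}. Here v_19(20577/2) = v_19(num) − v_19(den) = 3; compare against these criteria.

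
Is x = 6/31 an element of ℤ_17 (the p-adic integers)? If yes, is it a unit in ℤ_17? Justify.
x ∈ ℤ_17^× (unit); v_17(x) = 0

ℤ_17 = {x ∈ ℚ_17 : v_17(x) ≥ 0} and ℤ_17^× = {x ∈ ℤ_17 : v_17(x) = 0}. Here v_17(6/31) = v_17(num) − v_17(den) = 0; compare against these criteria.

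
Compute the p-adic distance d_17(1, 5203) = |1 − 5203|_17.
d_17(1, 5203) = 1/289

Step 1 — x − y = 1 − 5203 = -5202. Step 2 — v_17(-5202) = 2 (factor: -5202 = −(17^2 · 18); the sign does not affect v_p). Step 3 — |x − y|_17 = 17^{-2} = 1/289.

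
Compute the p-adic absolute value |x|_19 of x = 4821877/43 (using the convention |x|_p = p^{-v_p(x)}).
|4821877/43|_19 = 1/130321

Step 1 — compute v_19(x) by factoring powers of 19 out of the numerator and denominator: v_19(4821877/43) = 4. Step 2 — apply |x|_p = p^{-v_p(x)} = 19^{-4} = 1/130321.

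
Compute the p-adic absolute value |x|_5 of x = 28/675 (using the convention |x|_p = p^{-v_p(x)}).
|28/675|_5 = 25

Step 1 — compute v_5(x) by factoring powers of 5 out of the numerator and denominator: v_5(28/675) = -2. Step 2 — apply |x|_p = p^{-v_p(x)} = 5^{2} = 25.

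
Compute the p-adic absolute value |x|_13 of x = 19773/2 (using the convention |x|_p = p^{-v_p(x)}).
|19773/2|_13 = 1/2197

Step 1 — compute v_13(x) by factoring powers of 13 out of the numerator and denominator: v_13(19773/2) = 3. Step 2 — apply |x|_p = p^{-v_p(x)} = 13^{-3} = 1/2197.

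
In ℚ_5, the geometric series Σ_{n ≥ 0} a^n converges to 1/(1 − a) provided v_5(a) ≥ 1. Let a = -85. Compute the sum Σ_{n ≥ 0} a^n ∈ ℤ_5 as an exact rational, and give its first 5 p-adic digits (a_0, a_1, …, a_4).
Σ a^n = 1/(1 − a) = 1/86;  first 5 digits = (1, 3, 0, 4, 4)

v_5(a) = 1 ≥ 1, so the series converges in ℤ_5 to 1/(1 − a) = 1/(1 − (-85)) = 1/86. Expand this rational in ℤ_5: compute digits iteratively via d_i = x_i mod 5, x_{i+1} = (x_i − d_i)/5. The first 5 digits are (1, 3, 0, 4, 4).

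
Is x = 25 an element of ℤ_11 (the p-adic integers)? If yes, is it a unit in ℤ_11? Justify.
x ∈ ℤ_11^× (unit); v_11(x) = 0

ℤ_11 = {x ∈ ℚ_11 : v_11(x) ≥ 0} and ℤ_11^× = {x ∈ ℤ_11 : v_11(x) = 0}. Here v_11(25) = v_11(num) − v_11(den) = 0; compare against these criteria.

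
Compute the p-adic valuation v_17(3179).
v_17(3179) = 2

v_17(n) is the largest exponent k such that 17^k divides n. Factor out: 3179 = 17^2 · 11. (Sign doesn't affect v_p.) So v_17(3179) = 2.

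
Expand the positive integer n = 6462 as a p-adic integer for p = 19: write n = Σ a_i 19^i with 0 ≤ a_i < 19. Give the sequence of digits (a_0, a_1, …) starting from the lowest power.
(a_0, a_1, …) = (2, 17, 17)

Repeated division by 19 gives the digits low-to-high: 6462 = 2 + 17·19^1 + 17·19^2. Digit sequence: (2, 17, 17).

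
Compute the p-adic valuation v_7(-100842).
v_7(-100842) = 5

v_7(n) is the largest exponent k such that 7^k divides n. Factor out: -100842 = -7^5 · 6. (Sign doesn't affect v_p.) So v_7(-100842) = 5.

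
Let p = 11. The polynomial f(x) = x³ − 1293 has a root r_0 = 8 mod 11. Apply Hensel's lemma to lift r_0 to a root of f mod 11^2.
r_1 = 19 (mod 121)

Hensel: r_{i+1} = r_i − f(r_i)/f′(r_i) mod 11^{i+2}, where f′(x) = 3x². Iterate:
  r_0 = 8 (mod 11)
  r_1 = 19 (mod 121)
Final: r = 19 with f(r) ≡ 0 mod 11^2.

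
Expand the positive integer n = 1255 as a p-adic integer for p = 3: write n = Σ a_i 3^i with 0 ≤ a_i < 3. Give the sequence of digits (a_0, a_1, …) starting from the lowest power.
(a_0, a_1, …) = (1, 1, 1, 1, 0, 2, 1)

Repeated division by 3 gives the digits low-to-high: 1255 = 1 + 1·3^1 + 1·3^2 + 1·3^3 + 2·3^5 + 1·3^6. Digit sequence: (1, 1, 1, 1, 0, 2, 1).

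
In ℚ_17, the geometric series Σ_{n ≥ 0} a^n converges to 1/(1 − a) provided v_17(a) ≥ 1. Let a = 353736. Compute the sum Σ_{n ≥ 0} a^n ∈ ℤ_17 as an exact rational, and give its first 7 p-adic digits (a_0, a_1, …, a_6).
Σ a^n = 1/(1 − a) = -1/353735;  first 7 digits = (1, 0, 0, 4, 4, 0, 16)

v_17(a) = 3 ≥ 1, so the series converges in ℤ_17 to 1/(1 − a) = 1/(1 − 353736) = -1/353735. Expand this rational in ℤ_17: compute digits iteratively via d_i = x_i mod 17, x_{i+1} = (x_i − d_i)/17. The first 7 digits are (1, 0, 0, 4, 4, 0, 16).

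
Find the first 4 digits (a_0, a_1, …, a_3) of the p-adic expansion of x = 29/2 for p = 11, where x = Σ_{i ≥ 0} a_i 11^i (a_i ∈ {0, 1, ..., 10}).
(a_0, …, a_3) = (9, 6, 5, 5)

v_11(29/2) = 0 (numerator and denominator both coprime to 11), so x ∈ ℤ_11^×. Compute digits iteratively via a_i = x_i mod 11, x_{i+1} = (x_i − a_i)/11, with x_0 = x:
  x_0 = 29/2;  a_0 = 9;  x_1 = (x_0 − 9)/11 = 1/2
  x_1 = 1/2;  a_1 = 6;  x_2 = (x_1 − 6)/11 = -1/2
  x_2 = -1/2;  a_2 = 5;  x_3 = (x_2 − 5)/11 = -1/2
  x_3 = -1/2;  a_3 = 5;  x_4 = (x_3 − 5)/11 = -1/2
Digits: (9, 6, 5, 5).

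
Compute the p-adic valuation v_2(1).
v_2(1) = 0

v_2(n) is the largest exponent k such that 2^k divides n. Factor out: 1 = 2^0 · 1. (Sign doesn't affect v_p.) So v_2(1) = 0.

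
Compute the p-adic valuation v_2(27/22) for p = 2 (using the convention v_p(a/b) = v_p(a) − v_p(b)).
v_2(27/22) = -1

Factor powers of 2 from the numerator and denominator of the reduced fraction: 27 = 2^0 · 27 and 22 = 2^1 · 11. Apply v_p(a/b) = v_p(a) − v_p(b): v_2(27/22) = 0 − 1 = -1.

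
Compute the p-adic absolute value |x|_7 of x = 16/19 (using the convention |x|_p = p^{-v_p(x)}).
|16/19|_7 = 1

Step 1 — compute v_7(x) by factoring powers of 7 out of the numerator and denominator: v_7(16/19) = 0. Step 2 — apply |x|_p = p^{-v_p(x)} = 7^{0} = 1.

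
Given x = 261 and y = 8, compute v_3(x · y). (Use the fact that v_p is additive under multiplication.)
v_3(2088) = 2

v_p(x) = 2 (factor: 261 = 3^2 · 29); v_p(y) = 0 (factor: 8 = 3^0 · 8). Additivity: v_p(xy) = v_p(x) + v_p(y) = 2 + 0 = 2. (Direct check: xy = 2088 = 3^2 · (232).)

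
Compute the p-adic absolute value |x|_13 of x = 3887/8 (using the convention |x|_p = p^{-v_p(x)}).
|3887/8|_13 = 1/169

Step 1 — compute v_13(x) by factoring powers of 13 out of the numerator and denominator: v_13(3887/8) = 2. Step 2 — apply |x|_p = p^{-v_p(x)} = 13^{-2} = 1/169.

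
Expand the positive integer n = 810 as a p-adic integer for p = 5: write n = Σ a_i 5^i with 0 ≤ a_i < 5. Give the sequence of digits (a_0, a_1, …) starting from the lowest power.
(a_0, a_1, …) = (0, 2, 2, 1, 1)

Repeated division by 5 gives the digits low-to-high: 810 = 2·5^1 + 2·5^2 + 1·5^3 + 1·5^4. Digit sequence: (0, 2, 2, 1, 1).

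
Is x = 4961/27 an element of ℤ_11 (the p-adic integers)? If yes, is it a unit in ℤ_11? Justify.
x ∈ ℤ_11 but not a unit; v_11(x) = 2 > 0

ℤ_11 = {x ∈ ℚ_11 : v_11(x) ≥ 0} and ℤ_11^× = {x ∈ ℤ_11 : v_11(x) = 0}. Here v_11(4961/27) = v_11(num) − v_11(den) = 2; compare against these criteria.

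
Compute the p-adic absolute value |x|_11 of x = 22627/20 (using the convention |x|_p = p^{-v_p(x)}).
|22627/20|_11 = 1/1331

Step 1 — compute v_11(x) by factoring powers of 11 out of the numerator and denominator: v_11(22627/20) = 3. Step 2 — apply |x|_p = p^{-v_p(x)} = 11^{-3} = 1/1331.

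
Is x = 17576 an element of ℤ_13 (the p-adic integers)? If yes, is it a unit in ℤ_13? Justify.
x ∈ ℤ_13 but not a unit; v_13(x) = 3 > 0

ℤ_13 = {x ∈ ℚ_13 : v_13(x) ≥ 0} and ℤ_13^× = {x ∈ ℤ_13 : v_13(x) = 0}. Here v_13(17576) = v_13(num) − v_13(den) = 3; compare against these criteria.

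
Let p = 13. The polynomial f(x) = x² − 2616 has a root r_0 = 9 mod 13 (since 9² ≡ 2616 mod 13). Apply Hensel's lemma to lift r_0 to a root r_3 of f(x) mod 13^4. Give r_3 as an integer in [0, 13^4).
r_3 = 4910 (mod 28561)

Hensel's recurrence: r_{i+1} = r_i − f(r_i)·(f′(r_i))^{-1} mod 13^{i+2}, with f′(x) = 2x. Iterate:
  r_0 = 9 (mod 13)
  r_1 = 9 (mod 169)
  r_2 = 516 (mod 2197)
  r_3 = 4910 (mod 28561)
Final: r_3 = 4910, and one checks f(r_3) ≡ 0 mod 13^4.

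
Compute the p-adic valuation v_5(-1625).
v_5(-1625) = 3

v_5(n) is the largest exponent k such that 5^k divides n. Factor out: -1625 = -5^3 · 13. (Sign doesn't affect v_p.) So v_5(-1625) = 3.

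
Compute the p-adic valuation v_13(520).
v_13(520) = 1

v_13(n) is the largest exponent k such that 13^k divides n. Factor out: 520 = 13^1 · 40. (Sign doesn't affect v_p.) So v_13(520) = 1.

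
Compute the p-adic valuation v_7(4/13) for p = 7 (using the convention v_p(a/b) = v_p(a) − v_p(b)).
v_7(4/13) = 0

Factor powers of 7 from the numerator and denominator of the reduced fraction: 4 = 7^0 · 4 and 13 = 7^0 · 13. Apply v_p(a/b) = v_p(a) − v_p(b): v_7(4/13) = 0 − 0 = 0.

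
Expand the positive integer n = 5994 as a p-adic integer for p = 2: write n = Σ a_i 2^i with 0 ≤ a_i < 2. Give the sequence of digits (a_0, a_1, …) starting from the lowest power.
(a_0, a_1, …) = (0, 1, 0, 1, 0, 1, 1, 0, 1, 1, 1, 0, 1)

Repeated division by 2 gives the digits low-to-high: 5994 = 1·2^1 + 1·2^3 + 1·2^5 + 1·2^6 + 1·2^8 + 1·2^9 + 1·2^10 + 1·2^12. Digit sequence: (0, 1, 0, 1, 0, 1, 1, 0, 1, 1, 1, 0, 1).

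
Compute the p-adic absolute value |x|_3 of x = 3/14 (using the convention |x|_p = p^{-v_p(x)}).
|3/14|_3 = 1/3

Step 1 — compute v_3(x) by factoring powers of 3 out of the numerator and denominator: v_3(3/14) = 1. Step 2 — apply |x|_p = p^{-v_p(x)} = 3^{-1} = 1/3.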